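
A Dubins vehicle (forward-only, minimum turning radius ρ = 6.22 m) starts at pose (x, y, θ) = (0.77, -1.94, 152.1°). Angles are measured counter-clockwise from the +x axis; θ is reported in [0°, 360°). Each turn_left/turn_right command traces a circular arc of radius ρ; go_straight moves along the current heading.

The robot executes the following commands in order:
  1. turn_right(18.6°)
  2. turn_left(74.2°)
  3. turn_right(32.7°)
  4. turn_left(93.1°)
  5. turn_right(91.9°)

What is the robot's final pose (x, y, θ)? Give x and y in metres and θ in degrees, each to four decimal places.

(-25.0554, -12.1783, 176.2000°)

set_pose: (x, y, θ) = (0.7700, -1.9400, 152.1000°), ρ = 6.22
turn_right(18.6°): centre at ρ to the right, rotate −18.6° → (-0.8313, -0.7245, 133.5000°)
turn_left(74.2°): centre at ρ to the left, rotate +74.2° → (-8.2345, 0.5010, 207.7000°)
turn_right(32.7°): centre at ρ to the right, rotate −32.7° → (-11.6679, -0.1881, 175.0000°)
turn_left(93.1°): centre at ρ to the left, rotate +93.1° → (-18.4266, -6.1782, 268.1000°)
turn_right(91.9°): centre at ρ to the right, rotate −91.9° → (-25.0554, -12.1783, 176.2000°)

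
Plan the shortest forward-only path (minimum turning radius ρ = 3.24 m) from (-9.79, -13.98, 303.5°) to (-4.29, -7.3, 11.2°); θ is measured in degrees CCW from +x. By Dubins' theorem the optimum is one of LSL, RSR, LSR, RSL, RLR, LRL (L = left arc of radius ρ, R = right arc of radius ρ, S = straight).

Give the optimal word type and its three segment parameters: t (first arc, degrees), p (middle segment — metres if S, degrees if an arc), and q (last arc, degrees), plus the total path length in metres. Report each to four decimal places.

RLR: t = 39.9873°, p = 254.8193°, q = 147.1319°, L = 24.9910 m

Let ψ = atan2(Δy, Δx) = atan2(6.68, 5.50) = 50.5336° be the start→goal bearing.
Normalize: d = |goal − start| / ρ = 8.652884/3.24 = 2.670643, α = (θ_start − ψ) mod 360° = 252.9664° = 4.415097 rad, β = (θ_goal − ψ) mod 360° = 320.6664° = 5.596685 rad.
Common terms: sin α = -0.956133, cos α = -0.292932, sin β = -0.633834, cos β = 0.773469, cos(α−β) = 0.379456, d² = 7.132335. Work in radians in the unit-radius frame; every candidate has L = ρ·(t + p + q).
LSL: p² = 2 + d² − 2cos(α−β) + 2d(sin α − sin β) = 6.651929; p = √p² = 2.579133; φ = atan2(cos β − cos α, d + sin α − sin β) = 0.426265 rad; t = (φ − α) mod 2π = 2.294353 rad, q = (β − φ) mod 2π = 5.170421 rad → L = 3.24·(2.294353 + 2.579133 + 5.170421) = 3.24·10.043907 = 32.542257 m
RSR: p² = 2 + d² − 2cos(α−β) + 2d(sin β − sin α) = 10.094916; p = √p² = 3.177250; φ = atan2(cos α − cos β, d − sin α + sin β) = -0.342281 rad; t = (α − φ) mod 2π = 4.757378 rad, q = (φ − β) mod 2π = 0.344219 rad → L = 3.24·(4.757378 + 3.177250 + 0.344219) = 3.24·8.278847 = 26.823465 m
LSR: p² = d² − 2 + 2cos(α−β) + 2d(sin α + sin β) = -2.601223 < 0 → infeasible
RSL: p² = d² − 2 + 2cos(α−β) − 2d(sin α + sin β) = 14.383718; p = √p² = 3.792587; φ = atan2(cos α + cos β, d − sin α − sin β) − atan2(2, p) = -0.372972 rad; t = (α − φ) mod 2π = 4.788069 rad, q = (β − φ) mod 2π = 5.969657 rad → L = 3.24·(4.788069 + 3.792587 + 5.969657) = 3.24·14.550313 = 47.143015 m
RLR: c = (6 − d² + 2cos(α−β) + 2d(sin α − sin β))/8 = -0.261865; p = 2π − arccos c = 4.447435 rad; φ = atan2(cos α − cos β, d − sin α + sin β) = -0.342281 rad; t = (α − φ + p/2) mod 2π = 0.697911 rad, q = (α − β − t + p) mod 2π = 2.567937 rad → L = 3.24·(0.697911 + 4.447435 + 2.567937) = 3.24·7.713283 = 24.991036 m
LRL: c = (6 − d² + 2cos(α−β) − 2d(sin α − sin β))/8 = 0.168509; p = 2π − arccos c = 4.881706 rad; φ = atan2(cos β − cos α, d + sin α − sin β) = 0.426265 rad; t = (φ − α + p/2) mod 2π = 4.735205 rad, q = (β − α − t + p) mod 2π = 1.328088 rad → L = 3.24·(4.735205 + 4.881706 + 1.328088) = 3.24·10.944999 = 35.461798 m
Shortest: RLR with L = 24.991036 m ≈ 24.9910 m
Convert RLR to answer units (arcs ×180/π): t = 0.697911·180/π = 39.9873°, p = 4.447435·180/π = 254.8193°, q = 2.567937·180/π = 147.1319°, L = 24.9910 m.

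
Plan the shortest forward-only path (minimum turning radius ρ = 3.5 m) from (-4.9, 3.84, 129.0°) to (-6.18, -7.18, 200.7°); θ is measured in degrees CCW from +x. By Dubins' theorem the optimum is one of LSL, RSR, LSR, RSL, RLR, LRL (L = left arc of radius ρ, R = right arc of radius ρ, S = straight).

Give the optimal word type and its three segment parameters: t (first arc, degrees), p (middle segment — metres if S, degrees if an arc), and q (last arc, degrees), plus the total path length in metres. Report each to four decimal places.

Let ψ = atan2(Δy, Δx) = atan2(-11.02, -1.28) = -96.6254° be the start→goal bearing.
Normalize: d = |goal − start| / ρ = 11.094089/3.5 = 3.169740, α = (θ_start − ψ) mod 360° = 225.6254° = 3.937905 rad, β = (θ_goal − ψ) mod 360° = 297.3254° = 5.189306 rad.
Common terms: sin α = -0.714782, cos α = -0.699347, sin β = -0.888414, cos β = 0.459043, cos(α−β) = 0.313992, d² = 10.047249. Work in radians in the unit-radius frame; every candidate has L = ρ·(t + p + q).
LSL: p² = 2 + d² − 2cos(α−β) + 2d(sin α − sin β) = 12.520000; p = √p² = 3.538361; φ = atan2(cos β − cos α, d + sin α − sin β) = 0.333530 rad; t = (φ − α) mod 2π = 2.678810 rad, q = (β − φ) mod 2π = 4.855777 rad → L = 3.5·(2.678810 + 3.538361 + 4.855777) = 3.5·11.072948 = 38.755317 m
RSR: p² = 2 + d² − 2cos(α−β) + 2d(sin β − sin α) = 10.318528; p = √p² = 3.212247; φ = atan2(cos α − cos β, d − sin α + sin β) = -0.368929 rad; t = (α − φ) mod 2π = 4.306834 rad, q = (φ − β) mod 2π = 0.724950 rad → L = 3.5·(4.306834 + 3.212247 + 0.724950) = 3.5·8.244031 = 28.854108 m
LSR: p² = d² − 2 + 2cos(α−β) + 2d(sin α + sin β) = -1.488196 < 0 → infeasible
RSL: p² = d² − 2 + 2cos(α−β) − 2d(sin α + sin β) = 18.838664; p = √p² = 4.340353; φ = atan2(cos α + cos β, d − sin α − sin β) − atan2(2, p) = -0.482097 rad; t = (α − φ) mod 2π = 4.420002 rad, q = (β − φ) mod 2π = 5.671403 rad → L = 3.5·(4.420002 + 4.340353 + 5.671403) = 3.5·14.431759 = 50.511156 m
RLR: c = (6 − d² + 2cos(α−β) + 2d(sin α − sin β))/8 = -0.289816; p = 2π − arccos c = 4.418354 rad; φ = atan2(cos α − cos β, d − sin α + sin β) = -0.368929 rad; t = (α − φ + p/2) mod 2π = 0.232826 rad, q = (α − β − t + p) mod 2π = 2.934127 rad → L = 3.5·(0.232826 + 4.418354 + 2.934127) = 3.5·7.585308 = 26.548577 m
LRL: c = (6 − d² + 2cos(α−β) − 2d(sin α − sin β))/8 = -0.565000; p = 2π − arccos c = 4.111956 rad; φ = atan2(cos β − cos α, d + sin α − sin β) = 0.333530 rad; t = (φ − α + p/2) mod 2π = 4.734788 rad, q = (β − α − t + p) mod 2π = 0.628569 rad → L = 3.5·(4.734788 + 4.111956 + 0.628569) = 3.5·9.475313 = 33.163594 m
Shortest: RLR with L = 26.548577 m ≈ 26.5486 m
Convert RLR to answer units (arcs ×180/π): t = 0.232826·180/π = 13.3400°, p = 4.418354·180/π = 253.1531°, q = 2.934127·180/π = 168.1131°, L = 26.5486 m.

RLR: t = 13.3400°, p = 253.1531°, q = 168.1131°, L = 26.5486 m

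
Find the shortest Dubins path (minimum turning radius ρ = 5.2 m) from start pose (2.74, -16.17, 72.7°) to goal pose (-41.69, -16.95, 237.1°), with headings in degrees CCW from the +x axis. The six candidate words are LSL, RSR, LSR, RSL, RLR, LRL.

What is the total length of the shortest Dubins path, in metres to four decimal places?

50.3956 m

Let ψ = atan2(Δy, Δx) = atan2(-0.78, -44.43) = -178.9942° be the start→goal bearing.
Normalize: d = |goal − start| / ρ = 44.436846/5.2 = 8.545547, α = (θ_start − ψ) mod 360° = 251.6942° = 4.392893 rad, β = (θ_goal − ψ) mod 360° = 56.0942° = 0.979029 rad.
Common terms: sin α = -0.949394, cos α = -0.314088, sin β = 0.829956, cos β = 0.557829, cos(α−β) = -0.963163, d² = 73.026379. Work in radians in the unit-radius frame; every candidate has L = ρ·(t + p + q).
LSL: p² = 2 + d² − 2cos(α−β) + 2d(sin α − sin β) = 46.541664; p = √p² = 6.822145; φ = atan2(cos β − cos α, d + sin α − sin β) = 0.128157 rad; t = (φ − α) mod 2π = 2.018450 rad, q = (β − φ) mod 2π = 0.850872 rad → L = 5.2·(2.018450 + 6.822145 + 0.850872) = 5.2·9.691466 = 50.395625 m
RSR: p² = 2 + d² − 2cos(α−β) + 2d(sin β − sin α) = 107.363745; p = √p² = 10.361648; φ = atan2(cos α − cos β, d − sin α + sin β) = -0.084248 rad; t = (α − φ) mod 2π = 4.477141 rad, q = (φ − β) mod 2π = 5.219908 rad → L = 5.2·(4.477141 + 10.361648 + 5.219908) = 5.2·20.058697 = 104.305225 m
LSR: p² = d² − 2 + 2cos(α−β) + 2d(sin α + sin β) = 67.058733; p = √p² = 8.188940; φ = atan2(−cos α − cos β, d + sin α + sin β) − atan2(−2, p) = 0.210624 rad; t = (φ − α) mod 2π = 2.100916 rad, q = (φ − β) mod 2π = 5.514780 rad → L = 5.2·(2.100916 + 8.188940 + 5.514780) = 5.2·15.804636 = 82.184105 m
RSL: p² = d² − 2 + 2cos(α−β) − 2d(sin α + sin β) = 71.141376; p = √p² = 8.434535; φ = atan2(cos α + cos β, d − sin α − sin β) − atan2(2, p) = -0.204698 rad; t = (α − φ) mod 2π = 4.597592 rad, q = (β − φ) mod 2π = 1.183728 rad → L = 5.2·(4.597592 + 8.434535 + 1.183728) = 5.2·14.215854 = 73.922440 m
RLR: c = (6 − d² + 2cos(α−β) + 2d(sin α − sin β))/8 = -12.420468, |c| > 1 → infeasible
LRL: c = (6 − d² + 2cos(α−β) − 2d(sin α − sin β))/8 = -4.817708, |c| > 1 → infeasible
Shortest: LSL with L = 50.395625 m ≈ 50.3956 m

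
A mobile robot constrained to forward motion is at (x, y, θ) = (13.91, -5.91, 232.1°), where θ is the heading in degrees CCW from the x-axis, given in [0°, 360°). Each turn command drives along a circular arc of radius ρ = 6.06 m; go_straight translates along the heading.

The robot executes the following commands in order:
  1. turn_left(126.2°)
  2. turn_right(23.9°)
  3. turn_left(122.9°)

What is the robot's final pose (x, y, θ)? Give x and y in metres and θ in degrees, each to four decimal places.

(29.5801, -10.0470, 97.3000°)

set_pose: (x, y, θ) = (13.9100, -5.9100, 232.1000°), ρ = 6.06
turn_left(126.2°): centre at ρ to the left, rotate +126.2° → (18.5121, -15.6899, 358.3000°)
turn_right(23.9°): centre at ρ to the right, rotate −23.9° → (20.9507, -16.2821, 334.4000°)
turn_left(122.9°): centre at ρ to the left, rotate +122.9° → (29.5801, -10.0470, 457.3000° ≡ 97.3000°)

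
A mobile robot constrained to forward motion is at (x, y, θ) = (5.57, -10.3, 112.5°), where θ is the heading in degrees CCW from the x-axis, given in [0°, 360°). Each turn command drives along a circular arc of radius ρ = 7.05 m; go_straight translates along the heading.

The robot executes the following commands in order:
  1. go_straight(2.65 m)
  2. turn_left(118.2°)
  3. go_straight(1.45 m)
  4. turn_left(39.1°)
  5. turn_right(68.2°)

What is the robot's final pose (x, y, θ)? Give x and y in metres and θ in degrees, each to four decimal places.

(-14.3805, -18.1774, 201.6000°)

set_pose: (x, y, θ) = (5.5700, -10.3000, 112.5000°), ρ = 7.05
go_straight(2.65): x += 2.65·cos θ, y += 2.65·sin θ → (4.5559, -7.8517, 112.5000°)
turn_left(118.2°): centre at ρ to the left, rotate +118.2° → (-7.4130, -6.0843, 230.7000°)
go_straight(1.45): x += 1.45·cos θ, y += 1.45·sin θ → (-8.3314, -7.2064, 230.7000°)
turn_left(39.1°): centre at ρ to the left, rotate +39.1° → (-9.9258, -11.6471, 269.8000°)
turn_right(68.2°): centre at ρ to the right, rotate −68.2° → (-14.3805, -18.1774, 201.6000°)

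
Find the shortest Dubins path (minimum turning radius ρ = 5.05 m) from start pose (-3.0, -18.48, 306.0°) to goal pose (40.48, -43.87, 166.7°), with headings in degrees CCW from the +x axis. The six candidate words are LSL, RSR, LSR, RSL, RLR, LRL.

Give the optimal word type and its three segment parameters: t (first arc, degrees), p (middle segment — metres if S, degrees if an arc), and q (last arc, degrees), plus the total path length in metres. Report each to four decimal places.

LSR: t = 36.4208°, p = 45.7428 m, q = 175.7208°, L = 64.4408 m

Let ψ = atan2(Δy, Δx) = atan2(-25.39, 43.48) = -30.2826° be the start→goal bearing.
Normalize: d = |goal − start| / ρ = 50.350397/5.05 = 9.970376, α = (θ_start − ψ) mod 360° = 336.2826° = 5.869239 rad, β = (θ_goal − ψ) mod 360° = 196.9826° = 3.437996 rad.
Common terms: sin α = -0.402225, cos α = 0.915541, sin β = -0.292082, cos β = -0.956393, cos(α−β) = -0.758134, d² = 99.408391. Work in radians in the unit-radius frame; every candidate has L = ρ·(t + p + q).
LSL: p² = 2 + d² − 2cos(α−β) + 2d(sin α − sin β) = 100.728326; p = √p² = 10.036350; φ = atan2(cos β − cos α, d + sin α − sin β) = -0.187614 rad; t = (φ − α) mod 2π = 0.226332 rad, q = (β − φ) mod 2π = 3.625610 rad → L = 5.05·(0.226332 + 10.036350 + 3.625610) = 5.05·13.888292 = 70.135874 m
RSR: p² = 2 + d² − 2cos(α−β) + 2d(sin β − sin α) = 105.120994; p = √p² = 10.252853; φ = atan2(cos α − cos β, d − sin α + sin β) = 0.183607 rad; t = (α − φ) mod 2π = 5.685633 rad, q = (φ − β) mod 2π = 3.028796 rad → L = 5.05·(5.685633 + 10.252853 + 3.028796) = 5.05·18.967282 = 95.784774 m
LSR: p² = d² − 2 + 2cos(α−β) + 2d(sin α + sin β) = 82.047117; p = √p² = 9.057986; φ = atan2(−cos α − cos β, d + sin α + sin β) − atan2(−2, p) = 0.221717 rad; t = (φ − α) mod 2π = 0.635663 rad, q = (φ − β) mod 2π = 3.066906 rad → L = 5.05·(0.635663 + 9.057986 + 3.066906) = 5.05·12.760556 = 64.440806 m
RSL: p² = d² − 2 + 2cos(α−β) − 2d(sin α + sin β) = 109.737129; p = √p² = 10.475549; φ = atan2(cos α + cos β, d − sin α − sin β) − atan2(2, p) = -0.192481 rad; t = (α − φ) mod 2π = 6.061721 rad, q = (β − φ) mod 2π = 3.630477 rad → L = 5.05·(6.061721 + 10.475549 + 3.630477) = 5.05·20.167747 = 101.847120 m
RLR: c = (6 − d² + 2cos(α−β) + 2d(sin α − sin β))/8 = -12.140124, |c| > 1 → infeasible
LRL: c = (6 − d² + 2cos(α−β) − 2d(sin α − sin β))/8 = -11.591041, |c| > 1 → infeasible
Shortest: LSR with L = 64.440806 m ≈ 64.4408 m
Convert LSR to answer units (arcs ×180/π): t = 0.635663·180/π = 36.4208°, p = ρ·p = 5.05·9.057986 = 45.7428 m, q = 3.066906·180/π = 175.7208°, L = 64.4408 m.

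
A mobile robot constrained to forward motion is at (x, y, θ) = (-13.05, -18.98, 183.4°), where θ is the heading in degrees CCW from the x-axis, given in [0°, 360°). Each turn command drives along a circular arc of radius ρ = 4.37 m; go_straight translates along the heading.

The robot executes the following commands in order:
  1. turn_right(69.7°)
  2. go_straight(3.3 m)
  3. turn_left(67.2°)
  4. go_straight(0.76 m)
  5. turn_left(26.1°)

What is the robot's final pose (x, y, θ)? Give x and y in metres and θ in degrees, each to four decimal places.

(-25.3823, -11.2273, 207.0000°)

set_pose: (x, y, θ) = (-13.0500, -18.9800, 183.4000°), ρ = 4.37
turn_right(69.7°): centre at ρ to the right, rotate −69.7° → (-17.3106, -16.3742, 113.7000°)
go_straight(3.3): x += 3.3·cos θ, y += 3.3·sin θ → (-18.6370, -13.3525, 113.7000°)
turn_left(67.2°): centre at ρ to the left, rotate +67.2° → (-22.7071, -10.7396, 180.9000°)
go_straight(0.76): x += 0.76·cos θ, y += 0.76·sin θ → (-23.4670, -10.7515, 180.9000°)
turn_left(26.1°): centre at ρ to the left, rotate +26.1° → (-25.3823, -11.2273, 207.0000°)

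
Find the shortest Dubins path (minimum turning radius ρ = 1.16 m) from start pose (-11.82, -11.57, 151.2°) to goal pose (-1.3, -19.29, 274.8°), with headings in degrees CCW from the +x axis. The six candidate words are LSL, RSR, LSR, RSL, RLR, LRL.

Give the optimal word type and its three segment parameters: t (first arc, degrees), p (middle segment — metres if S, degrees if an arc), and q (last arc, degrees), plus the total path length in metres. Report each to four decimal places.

Let ψ = atan2(Δy, Δx) = atan2(-7.72, 10.52) = -36.2727° be the start→goal bearing.
Normalize: d = |goal − start| / ρ = 13.048709/1.16 = 11.248887, α = (θ_start − ψ) mod 360° = 187.4727° = 3.272016 rad, β = (θ_goal − ψ) mod 360° = 311.0727° = 5.429243 rad.
Common terms: sin α = -0.130054, cos α = -0.991507, sin β = -0.753876, cos β = 0.657016, cos(α−β) = -0.553392, d² = 126.537455. Work in radians in the unit-radius frame; every candidate has L = ρ·(t + p + q).
LSL: p² = 2 + d² − 2cos(α−β) + 2d(sin α − sin β) = 143.678847; p = √p² = 11.986611; φ = atan2(cos β − cos α, d + sin α − sin β) = 0.137968 rad; t = (φ − α) mod 2π = 3.149137 rad, q = (β − φ) mod 2π = 5.291276 rad → L = 1.16·(3.149137 + 11.986611 + 5.291276) = 1.16·20.427023 = 23.695347 m
RSR: p² = 2 + d² − 2cos(α−β) + 2d(sin β − sin α) = 115.609630; p = √p² = 10.752192; φ = atan2(cos α − cos β, d − sin α + sin β) = -0.153927 rad; t = (α − φ) mod 2π = 3.425943 rad, q = (φ − β) mod 2π = 0.700015 rad → L = 1.16·(3.425943 + 10.752192 + 0.700015) = 1.16·14.878150 = 17.258654 m
LSR: p² = d² − 2 + 2cos(α−β) + 2d(sin α + sin β) = 103.544205; p = √p² = 10.175667; φ = atan2(−cos α − cos β, d + sin α + sin β) − atan2(−2, p) = 0.226334 rad; t = (φ − α) mod 2π = 3.237503 rad, q = (φ − β) mod 2π = 1.080276 rad → L = 1.16·(3.237503 + 10.175667 + 1.080276) = 1.16·14.493446 = 16.812397 m
RSL: p² = d² − 2 + 2cos(α−β) − 2d(sin α + sin β) = 143.317139; p = √p² = 11.971514; φ = atan2(cos α + cos β, d − sin α − sin β) − atan2(2, p) = -0.193097 rad; t = (α − φ) mod 2π = 3.465113 rad, q = (β − φ) mod 2π = 5.622340 rad → L = 1.16·(3.465113 + 11.971514 + 5.622340) = 1.16·21.058966 = 24.428401 m
RLR: c = (6 − d² + 2cos(α−β) + 2d(sin α − sin β))/8 = -13.451204, |c| > 1 → infeasible
LRL: c = (6 − d² + 2cos(α−β) − 2d(sin α − sin β))/8 = -16.959856, |c| > 1 → infeasible
Shortest: LSR with L = 16.812397 m ≈ 16.8124 m
Convert LSR to answer units (arcs ×180/π): t = 3.237503·180/π = 185.4952°, p = ρ·p = 1.16·10.175667 = 11.8038 m, q = 1.080276·180/π = 61.8952°, L = 16.8124 m.

LSR: t = 185.4952°, p = 11.8038 m, q = 61.8952°, L = 16.8124 m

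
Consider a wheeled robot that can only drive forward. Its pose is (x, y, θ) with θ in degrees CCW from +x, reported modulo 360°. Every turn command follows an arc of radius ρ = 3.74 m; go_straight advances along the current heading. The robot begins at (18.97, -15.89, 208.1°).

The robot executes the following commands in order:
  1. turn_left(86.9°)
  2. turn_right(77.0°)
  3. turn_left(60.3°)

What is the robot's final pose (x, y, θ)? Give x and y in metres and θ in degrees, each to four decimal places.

set_pose: (x, y, θ) = (18.9700, -15.8900, 208.1000°), ρ = 3.74
turn_left(86.9°): centre at ρ to the left, rotate +86.9° → (17.3420, -20.7697, 295.0000°)
turn_right(77.0°): centre at ρ to the right, rotate −77.0° → (16.2550, -25.2975, 218.0000°)
turn_left(60.3°): centre at ρ to the left, rotate +60.3° → (14.8567, -28.7846, 278.3000°)

(14.8567, -28.7846, 278.3000°)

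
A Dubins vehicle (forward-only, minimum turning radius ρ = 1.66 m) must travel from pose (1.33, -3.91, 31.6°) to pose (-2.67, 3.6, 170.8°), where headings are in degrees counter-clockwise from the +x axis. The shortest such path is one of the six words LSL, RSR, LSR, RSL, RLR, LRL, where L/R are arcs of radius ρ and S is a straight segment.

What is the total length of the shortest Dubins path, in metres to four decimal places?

9.6365 m

Let ψ = atan2(Δy, Δx) = atan2(7.51, -4.00) = 118.0408° be the start→goal bearing.
Normalize: d = |goal − start| / ρ = 8.508825/1.66 = 5.125798, α = (θ_start − ψ) mod 360° = 273.5592° = 4.774509 rad, β = (θ_goal − ψ) mod 360° = 52.7592° = 0.920822 rad.
Common terms: sin α = -0.998071, cos α = 0.062080, sin β = 0.796099, cos β = 0.605166, cos(α−β) = -0.756995, d² = 26.273806. Work in radians in the unit-radius frame; every candidate has L = ρ·(t + p + q).
LSL: p² = 2 + d² − 2cos(α−β) + 2d(sin α − sin β) = 11.394686; p = √p² = 3.375602; φ = atan2(cos β − cos α, d + sin α − sin β) = 0.161588 rad; t = (φ − α) mod 2π = 1.670265 rad, q = (β − φ) mod 2π = 0.759234 rad → L = 1.66·(1.670265 + 3.375602 + 0.759234) = 1.66·5.805100 = 9.636466 m
RSR: p² = 2 + d² − 2cos(α−β) + 2d(sin β − sin α) = 48.180906; p = √p² = 6.941247; φ = atan2(cos α − cos β, d − sin α + sin β) = -0.078321 rad; t = (α − φ) mod 2π = 4.852829 rad, q = (φ − β) mod 2π = 5.284043 rad → L = 1.66·(4.852829 + 6.941247 + 5.284043) = 1.66·17.078119 = 28.349678 m
LSR: p² = d² − 2 + 2cos(α−β) + 2d(sin α + sin β) = 20.689281; p = √p² = 4.548547; φ = atan2(−cos α − cos β, d + sin α + sin β) − atan2(−2, p) = 0.279563 rad; t = (φ − α) mod 2π = 1.788240 rad, q = (φ − β) mod 2π = 5.641927 rad → L = 1.66·(1.788240 + 4.548547 + 5.641927) = 1.66·11.978713 = 19.884664 m
RSL: p² = d² − 2 + 2cos(α−β) − 2d(sin α + sin β) = 24.830351; p = √p² = 4.983006; φ = atan2(cos α + cos β, d − sin α − sin β) − atan2(2, p) = -0.257091 rad; t = (α − φ) mod 2π = 5.031600 rad, q = (β − φ) mod 2π = 1.177913 rad → L = 1.66·(5.031600 + 4.983006 + 1.177913) = 1.66·11.192519 = 18.579582 m
RLR: c = (6 − d² + 2cos(α−β) + 2d(sin α − sin β))/8 = -5.022613, |c| > 1 → infeasible
LRL: c = (6 − d² + 2cos(α−β) − 2d(sin α − sin β))/8 = -0.424336; p = 2π − arccos c = 4.274161 rad; φ = atan2(cos β − cos α, d + sin α − sin β) = 0.161588 rad; t = (φ − α + p/2) mod 2π = 3.807345 rad, q = (β − α − t + p) mod 2π = 2.896314 rad → L = 1.66·(3.807345 + 4.274161 + 2.896314) = 1.66·10.977820 = 18.223181 m
Shortest: LSL with L = 9.636466 m ≈ 9.6365 m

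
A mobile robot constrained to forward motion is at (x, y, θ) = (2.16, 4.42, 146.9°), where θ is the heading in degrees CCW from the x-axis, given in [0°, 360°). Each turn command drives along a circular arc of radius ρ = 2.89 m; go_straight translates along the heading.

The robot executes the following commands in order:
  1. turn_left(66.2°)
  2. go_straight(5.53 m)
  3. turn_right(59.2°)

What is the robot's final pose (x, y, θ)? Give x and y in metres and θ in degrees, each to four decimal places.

set_pose: (x, y, θ) = (2.1600, 4.4200, 146.9000°), ρ = 2.89
turn_left(66.2°): centre at ρ to the left, rotate +66.2° → (-0.9965, 4.4200, 213.1000°)
go_straight(5.53): x += 5.53·cos θ, y += 5.53·sin θ → (-5.6291, 1.4001, 213.1000°)
turn_right(59.2°): centre at ρ to the right, rotate −59.2° → (-8.4787, 1.2258, 153.9000°)

(-8.4787, 1.2258, 153.9000°)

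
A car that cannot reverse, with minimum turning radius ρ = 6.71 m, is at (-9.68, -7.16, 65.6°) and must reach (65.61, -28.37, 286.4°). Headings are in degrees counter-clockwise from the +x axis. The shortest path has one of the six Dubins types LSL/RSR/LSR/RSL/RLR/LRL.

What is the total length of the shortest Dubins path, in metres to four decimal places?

82.2566 m

Let ψ = atan2(Δy, Δx) = atan2(-21.21, 75.29) = -15.7331° be the start→goal bearing.
Normalize: d = |goal − start| / ρ = 78.220510/6.71 = 11.657304, α = (θ_start − ψ) mod 360° = 81.3331° = 1.419530 rad, β = (θ_goal − ψ) mod 360° = 302.1331° = 5.273217 rad.
Common terms: sin α = 0.988581, cos α = 0.150690, sin β = -0.846815, cos β = 0.531888, cos(α−β) = -0.756995, d² = 135.892737. Work in radians in the unit-radius frame; every candidate has L = ρ·(t + p + q).
LSL: p² = 2 + d² − 2cos(α−β) + 2d(sin α − sin β) = 182.198264; p = √p² = 13.498084; φ = atan2(cos β − cos α, d + sin α − sin β) = 0.028245 rad; t = (φ − α) mod 2π = 4.891900 rad, q = (β − φ) mod 2π = 5.244973 rad → L = 6.71·(4.891900 + 13.498084 + 5.244973) = 6.71·23.634956 = 158.590555 m
RSR: p² = 2 + d² − 2cos(α−β) + 2d(sin β − sin α) = 96.615191; p = √p² = 9.829303; φ = atan2(cos α − cos β, d − sin α + sin β) = -0.038792 rad; t = (α − φ) mod 2π = 1.458322 rad, q = (φ − β) mod 2π = 0.971176 rad → L = 6.71·(1.458322 + 9.829303 + 0.971176) = 6.71·12.258801 = 82.256555 m
LSR: p² = d² − 2 + 2cos(α−β) + 2d(sin α + sin β) = 135.683973; p = √p² = 11.648346; φ = atan2(−cos α − cos β, d + sin α + sin β) − atan2(−2, p) = 0.112254 rad; t = (φ − α) mod 2π = 4.975909 rad, q = (φ − β) mod 2π = 1.122222 rad → L = 6.71·(4.975909 + 11.648346 + 1.122222) = 6.71·17.746478 = 119.078869 m
RSL: p² = d² − 2 + 2cos(α−β) − 2d(sin α + sin β) = 129.073522; p = √p² = 11.361053; φ = atan2(cos α + cos β, d − sin α − sin β) − atan2(2, p) = -0.115049 rad; t = (α − φ) mod 2π = 1.534580 rad, q = (β − φ) mod 2π = 5.388267 rad → L = 6.71·(1.534580 + 11.361053 + 5.388267) = 6.71·18.283899 = 122.684964 m
RLR: c = (6 − d² + 2cos(α−β) + 2d(sin α − sin β))/8 = -11.076899, |c| > 1 → infeasible
LRL: c = (6 − d² + 2cos(α−β) − 2d(sin α − sin β))/8 = -21.774783, |c| > 1 → infeasible
Shortest: RSR with L = 82.256555 m ≈ 82.2566 m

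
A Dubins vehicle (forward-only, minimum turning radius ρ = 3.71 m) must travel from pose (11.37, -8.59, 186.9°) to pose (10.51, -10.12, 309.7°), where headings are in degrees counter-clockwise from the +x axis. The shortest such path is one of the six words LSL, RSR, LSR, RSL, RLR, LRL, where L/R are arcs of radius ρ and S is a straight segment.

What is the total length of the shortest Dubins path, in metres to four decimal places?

Let ψ = atan2(Δy, Δx) = atan2(-1.53, -0.86) = -119.3400° be the start→goal bearing.
Normalize: d = |goal − start| / ρ = 1.755135/3.71 = 0.473082, α = (θ_start − ψ) mod 360° = 306.2400° = 5.344896 rad, β = (θ_goal − ψ) mod 360° = 69.0400° = 1.204975 rad.
Common terms: sin α = -0.806548, cos α = 0.591168, sin β = 0.933830, cos β = 0.357717, cos(α−β) = -0.541708, d² = 0.223807. Work in radians in the unit-radius frame; every candidate has L = ρ·(t + p + q).
LSL: p² = 2 + d² − 2cos(α−β) + 2d(sin α − sin β) = 1.660539; p = √p² = 1.288619; φ = atan2(cos β − cos α, d + sin α − sin β) = -2.959422 rad; t = (φ − α) mod 2π = 4.262052 rad, q = (β − φ) mod 2π = 4.164397 rad → L = 3.71·(4.262052 + 1.288619 + 4.164397) = 3.71·9.715069 = 36.042905 m
RSR: p² = 2 + d² − 2cos(α−β) + 2d(sin β − sin α) = 4.953908; p = √p² = 2.225738; φ = atan2(cos α − cos β, d − sin α + sin β) = 0.105081 rad; t = (α − φ) mod 2π = 5.239815 rad, q = (φ − β) mod 2π = 5.183291 rad → L = 3.71·(5.239815 + 2.225738 + 5.183291) = 3.71·12.648844 = 46.927211 m
LSR: p² = d² − 2 + 2cos(α−β) + 2d(sin α + sin β) = -2.739180 < 0 → infeasible
RSL: p² = d² − 2 + 2cos(α−β) − 2d(sin α + sin β) = -2.980039 < 0 → infeasible
RLR: c = (6 − d² + 2cos(α−β) + 2d(sin α − sin β))/8 = 0.380762; p = 2π − arccos c = 5.103009 rad; φ = atan2(cos α − cos β, d − sin α + sin β) = 0.105081 rad; t = (α − φ + p/2) mod 2π = 1.508134 rad, q = (α − β − t + p) mod 2π = 1.451610 rad → L = 3.71·(1.508134 + 5.103009 + 1.451610) = 3.71·8.062753 = 29.912814 m
LRL: c = (6 − d² + 2cos(α−β) − 2d(sin α − sin β))/8 = 0.792433; p = 2π − arccos c = 5.627176 rad; φ = atan2(cos β − cos α, d + sin α − sin β) = -2.959422 rad; t = (φ − α + p/2) mod 2π = 0.792455 rad, q = (β − α − t + p) mod 2π = 0.694800 rad → L = 3.71·(0.792455 + 5.627176 + 0.694800) = 3.71·7.114431 = 26.394538 m
Shortest: LRL with L = 26.394538 m ≈ 26.3945 m

26.3945 m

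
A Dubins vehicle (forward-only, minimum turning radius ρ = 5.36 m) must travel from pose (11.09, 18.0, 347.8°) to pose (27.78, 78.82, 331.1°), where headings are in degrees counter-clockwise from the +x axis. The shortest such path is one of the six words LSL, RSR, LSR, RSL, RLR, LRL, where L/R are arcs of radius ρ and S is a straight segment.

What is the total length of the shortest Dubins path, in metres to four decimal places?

71.6218 m

Let ψ = atan2(Δy, Δx) = atan2(60.82, 16.69) = 74.6548° be the start→goal bearing.
Normalize: d = |goal − start| / ρ = 63.068443/5.36 = 11.766501, α = (θ_start − ψ) mod 360° = 273.1452° = 4.767282 rad, β = (θ_goal − ψ) mod 360° = 256.4452° = 4.475812 rad.
Common terms: sin α = -0.998494, cos α = 0.054866, sin β = -0.972146, cos β = -0.234376, cos(α−β) = 0.957822, d² = 138.450535. Work in radians in the unit-radius frame; every candidate has L = ρ·(t + p + q).
LSL: p² = 2 + d² − 2cos(α−β) + 2d(sin α − sin β) = 137.914849; p = √p² = 11.743715; φ = atan2(cos β − cos α, d + sin α − sin β) = -0.024632 rad; t = (φ − α) mod 2π = 1.491271 rad, q = (β − φ) mod 2π = 4.500444 rad → L = 5.36·(1.491271 + 11.743715 + 4.500444) = 5.36·17.735431 = 95.061908 m
RSR: p² = 2 + d² − 2cos(α−β) + 2d(sin β − sin α) = 139.154931; p = √p² = 11.796395; φ = atan2(cos α − cos β, d − sin α + sin β) = 0.024522 rad; t = (α − φ) mod 2π = 4.742760 rad, q = (φ − β) mod 2π = 1.831895 rad → L = 5.36·(4.742760 + 11.796395 + 1.831895) = 5.36·18.371050 = 98.468829 m
LSR: p² = d² − 2 + 2cos(α−β) + 2d(sin α + sin β) = 91.991113; p = √p² = 9.591200; φ = atan2(−cos α − cos β, d + sin α + sin β) − atan2(−2, p) = 0.223902 rad; t = (φ − α) mod 2π = 1.739805 rad, q = (φ − β) mod 2π = 2.031275 rad → L = 5.36·(1.739805 + 9.591200 + 2.031275) = 5.36·13.362279 = 71.621816 m
RSL: p² = d² − 2 + 2cos(α−β) − 2d(sin α + sin β) = 184.741248; p = √p² = 13.591955; φ = atan2(cos α + cos β, d − sin α − sin β) − atan2(2, p) = -0.159164 rad; t = (α − φ) mod 2π = 4.926447 rad, q = (β − φ) mod 2π = 4.634977 rad → L = 5.36·(4.926447 + 13.591955 + 4.634977) = 5.36·23.153378 = 124.102108 m
RLR: c = (6 − d² + 2cos(α−β) + 2d(sin α − sin β))/8 = -16.394366, |c| > 1 → infeasible
LRL: c = (6 − d² + 2cos(α−β) − 2d(sin α − sin β))/8 = -16.239356, |c| > 1 → infeasible
Shortest: LSR with L = 71.621816 m ≈ 71.6218 m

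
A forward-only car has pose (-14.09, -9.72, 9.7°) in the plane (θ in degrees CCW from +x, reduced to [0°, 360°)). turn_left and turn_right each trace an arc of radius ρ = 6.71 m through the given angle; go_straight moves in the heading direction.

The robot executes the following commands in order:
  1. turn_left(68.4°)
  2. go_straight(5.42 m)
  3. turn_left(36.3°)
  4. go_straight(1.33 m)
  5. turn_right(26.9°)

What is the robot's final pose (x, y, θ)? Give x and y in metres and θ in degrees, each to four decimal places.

set_pose: (x, y, θ) = (-14.0900, -9.7200, 9.7000°), ρ = 6.71
turn_left(68.4°): centre at ρ to the left, rotate +68.4° → (-8.6548, -4.4896, 78.1000°)
go_straight(5.42): x += 5.42·cos θ, y += 5.42·sin θ → (-7.5371, 0.8140, 78.1000°)
turn_left(36.3°): centre at ρ to the left, rotate +36.3° → (-7.9922, 4.9695, 114.4000°)
go_straight(1.33): x += 1.33·cos θ, y += 1.33·sin θ → (-8.5417, 6.1807, 114.4000°)
turn_right(26.9°): centre at ρ to the right, rotate −26.9° → (-9.1346, 9.2453, 87.5000°)

(-9.1346, 9.2453, 87.5000°)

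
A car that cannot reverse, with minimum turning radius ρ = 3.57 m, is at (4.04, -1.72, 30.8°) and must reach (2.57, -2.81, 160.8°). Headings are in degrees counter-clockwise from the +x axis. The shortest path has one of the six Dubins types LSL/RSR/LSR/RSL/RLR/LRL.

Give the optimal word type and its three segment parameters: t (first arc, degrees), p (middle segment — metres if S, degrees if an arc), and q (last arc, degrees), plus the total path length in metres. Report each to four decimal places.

LRL: t = 20.9905°, p = 295.9549°, q = 44.9644°, L = 22.5500 m

Let ψ = atan2(Δy, Δx) = atan2(-1.09, -1.47) = -143.4432° be the start→goal bearing.
Normalize: d = |goal − start| / ρ = 1.830027/3.57 = 0.512613, α = (θ_start − ψ) mod 360° = 174.2432° = 3.041117 rad, β = (θ_goal − ψ) mod 360° = 304.2432° = 5.310045 rad.
Common terms: sin α = 0.100306, cos α = -0.994957, sin β = -0.826657, cos β = 0.562707, cos(α−β) = -0.642788, d² = 0.262772. Work in radians in the unit-radius frame; every candidate has L = ρ·(t + p + q).
LSL: p² = 2 + d² − 2cos(α−β) + 2d(sin α − sin β) = 4.498693; p = √p² = 2.121012; φ = atan2(cos β − cos α, d + sin α − sin β) = 0.824777 rad; t = (φ − α) mod 2π = 4.066845 rad, q = (β − φ) mod 2π = 4.485269 rad → L = 3.57·(4.066845 + 2.121012 + 4.485269) = 3.57·10.673126 = 38.103058 m
RSR: p² = 2 + d² − 2cos(α−β) + 2d(sin β − sin α) = 2.598001; p = √p² = 1.611832; φ = atan2(cos α − cos β, d − sin α + sin β) = -1.830783 rad; t = (α − φ) mod 2π = 4.871901 rad, q = (φ − β) mod 2π = 5.425542 rad → L = 3.57·(4.871901 + 1.611832 + 5.425542) = 3.57·11.909274 = 42.516109 m
LSR: p² = d² − 2 + 2cos(α−β) + 2d(sin α + sin β) = -3.767476 < 0 → infeasible
RSL: p² = d² − 2 + 2cos(α−β) − 2d(sin α + sin β) = -2.278131 < 0 → infeasible
RLR: c = (6 − d² + 2cos(α−β) + 2d(sin α − sin β))/8 = 0.675250; p = 2π − arccos c = 5.453692 rad; φ = atan2(cos α − cos β, d − sin α + sin β) = -1.830783 rad; t = (α − φ + p/2) mod 2π = 1.315562 rad, q = (α − β − t + p) mod 2π = 1.869203 rad → L = 3.57·(1.315562 + 5.453692 + 1.869203) = 3.57·8.638457 = 30.839291 m
LRL: c = (6 − d² + 2cos(α−β) − 2d(sin α − sin β))/8 = 0.437663; p = 2π − arccos c = 5.165387 rad; φ = atan2(cos β − cos α, d + sin α − sin β) = 0.824777 rad; t = (φ − α + p/2) mod 2π = 0.366353 rad, q = (β − α − t + p) mod 2π = 0.784777 rad → L = 3.57·(0.366353 + 5.165387 + 0.784777) = 3.57·6.316517 = 22.549967 m
Shortest: LRL with L = 22.549967 m ≈ 22.5500 m
Convert LRL to answer units (arcs ×180/π): t = 0.366353·180/π = 20.9905°, p = 5.165387·180/π = 295.9549°, q = 0.784777·180/π = 44.9644°, L = 22.5500 m.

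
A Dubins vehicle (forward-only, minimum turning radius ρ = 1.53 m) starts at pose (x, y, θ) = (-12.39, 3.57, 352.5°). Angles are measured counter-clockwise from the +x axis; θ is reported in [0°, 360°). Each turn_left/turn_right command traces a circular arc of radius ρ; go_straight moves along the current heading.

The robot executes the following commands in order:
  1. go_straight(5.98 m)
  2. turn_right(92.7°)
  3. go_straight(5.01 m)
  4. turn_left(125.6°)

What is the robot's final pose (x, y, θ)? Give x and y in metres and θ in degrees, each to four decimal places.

(-3.8802, -5.5823, 25.4000°)

set_pose: (x, y, θ) = (-12.3900, 3.5700, 352.5000°), ρ = 1.53
go_straight(5.98): x += 5.98·cos θ, y += 5.98·sin θ → (-6.4612, 2.7895, 352.5000°)
turn_right(92.7°): centre at ρ to the right, rotate −92.7° → (-5.1550, 1.0016, 259.8000°)
go_straight(5.01): x += 5.01·cos θ, y += 5.01·sin θ → (-6.0422, -3.9292, 259.8000°)
turn_left(125.6°): centre at ρ to the left, rotate +125.6° → (-3.8802, -5.5823, 385.4000° ≡ 25.4000°)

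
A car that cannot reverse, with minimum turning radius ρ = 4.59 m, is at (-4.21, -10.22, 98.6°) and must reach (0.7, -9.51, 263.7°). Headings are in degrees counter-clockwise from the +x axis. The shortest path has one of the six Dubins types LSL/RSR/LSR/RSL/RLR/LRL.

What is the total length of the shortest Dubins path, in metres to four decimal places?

26.0836 m

Let ψ = atan2(Δy, Δx) = atan2(0.71, 4.91) = 8.2281° be the start→goal bearing.
Normalize: d = |goal − start| / ρ = 4.961068/4.59 = 1.080843, α = (θ_start − ψ) mod 360° = 90.3719° = 1.577287 rad, β = (θ_goal − ψ) mod 360° = 255.4719° = 4.458826 rad.
Common terms: sin α = 0.999979, cos α = -0.006491, sin β = -0.968025, cos β = -0.250855, cos(α−β) = -0.966376, d² = 1.168221. Work in radians in the unit-radius frame; every candidate has L = ρ·(t + p + q).
LSL: p² = 2 + d² − 2cos(α−β) + 2d(sin α − sin β) = 9.355178; p = √p² = 3.058624; φ = atan2(cos β − cos α, d + sin α − sin β) = -0.079979 rad; t = (φ − α) mod 2π = 4.625919 rad, q = (β − φ) mod 2π = 4.538804 rad → L = 4.59·(4.625919 + 3.058624 + 4.538804) = 4.59·12.223348 = 56.105165 m
RSR: p² = 2 + d² − 2cos(α−β) + 2d(sin β − sin α) = 0.846768; p = √p² = 0.920200; φ = atan2(cos α − cos β, d − sin α + sin β) = 2.872813 rad; t = (α − φ) mod 2π = 4.987660 rad, q = (φ − β) mod 2π = 4.697172 rad → L = 4.59·(4.987660 + 0.920200 + 4.697172) = 4.59·10.605032 = 48.677097 m
LSR: p² = d² − 2 + 2cos(α−β) + 2d(sin α + sin β) = -2.695456 < 0 → infeasible
RSL: p² = d² − 2 + 2cos(α−β) − 2d(sin α + sin β) = -2.833606 < 0 → infeasible
RLR: c = (6 − d² + 2cos(α−β) + 2d(sin α − sin β))/8 = 0.894154; p = 2π − arccos c = 5.818927 rad; φ = atan2(cos α − cos β, d − sin α + sin β) = 2.872813 rad; t = (α − φ + p/2) mod 2π = 1.613938 rad, q = (α − β − t + p) mod 2π = 1.323451 rad → L = 4.59·(1.613938 + 5.818927 + 1.323451) = 4.59·8.756316 = 40.191489 m
LRL: c = (6 − d² + 2cos(α−β) − 2d(sin α − sin β))/8 = -0.169397; p = 2π − arccos c = 4.542171 rad; φ = atan2(cos β − cos α, d + sin α − sin β) = -0.079979 rad; t = (φ − α + p/2) mod 2π = 0.613820 rad, q = (β − α − t + p) mod 2π = 0.526705 rad → L = 4.59·(0.613820 + 4.542171 + 0.526705) = 4.59·5.682695 = 26.083570 m
Shortest: LRL with L = 26.083570 m ≈ 26.0836 m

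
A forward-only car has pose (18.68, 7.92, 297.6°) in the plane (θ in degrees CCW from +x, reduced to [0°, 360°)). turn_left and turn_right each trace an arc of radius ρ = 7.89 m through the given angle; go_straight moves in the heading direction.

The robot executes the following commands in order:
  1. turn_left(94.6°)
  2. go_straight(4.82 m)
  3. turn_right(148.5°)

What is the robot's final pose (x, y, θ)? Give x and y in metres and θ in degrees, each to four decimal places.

set_pose: (x, y, θ) = (18.6800, 7.9200, 297.6000°), ρ = 7.89
turn_left(94.6°): centre at ρ to the left, rotate +94.6° → (29.8765, 4.8989, 392.2000° ≡ 32.2000°)
go_straight(4.82): x += 4.82·cos θ, y += 4.82·sin θ → (33.9552, 7.4674, 32.2000°)
turn_right(148.5°): centre at ρ to the right, rotate −148.5° → (45.2329, -2.7049, -116.3000° ≡ 243.7000°)

(45.2329, -2.7049, 243.7000°)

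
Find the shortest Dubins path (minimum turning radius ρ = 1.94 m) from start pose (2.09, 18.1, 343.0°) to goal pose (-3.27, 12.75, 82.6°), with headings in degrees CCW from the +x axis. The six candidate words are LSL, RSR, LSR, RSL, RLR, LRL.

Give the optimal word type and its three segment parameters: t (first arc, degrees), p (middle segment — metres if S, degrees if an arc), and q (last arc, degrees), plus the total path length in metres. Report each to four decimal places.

RSR: t = 110.4576°, p = 4.7173 m, q = 149.9424°, L = 13.5343 m

Let ψ = atan2(Δy, Δx) = atan2(-5.35, -5.36) = -135.0535° be the start→goal bearing.
Normalize: d = |goal − start| / ρ = 7.573117/1.94 = 3.903669, α = (θ_start − ψ) mod 360° = 118.0535° = 2.060422 rad, β = (θ_goal − ψ) mod 360° = 217.6535° = 3.798770 rad.
Common terms: sin α = 0.882509, cos α = -0.470296, sin β = -0.610885, cos β = -0.791720, cos(α−β) = -0.166769, d² = 15.238628. Work in radians in the unit-radius frame; every candidate has L = ρ·(t + p + q).
LSL: p² = 2 + d² − 2cos(α−β) + 2d(sin α − sin β) = 29.231592; p = √p² = 5.406625; φ = atan2(cos β − cos α, d + sin α − sin β) = -0.059485 rad; t = (φ − α) mod 2π = 4.163278 rad, q = (β − φ) mod 2π = 3.858255 rad → L = 1.94·(4.163278 + 5.406625 + 3.858255) = 1.94·13.428158 = 26.050627 m
RSR: p² = 2 + d² − 2cos(α−β) + 2d(sin β − sin α) = 5.912739; p = √p² = 2.431612; φ = atan2(cos α − cos β, d − sin α + sin β) = 0.132573 rad; t = (α − φ) mod 2π = 1.927849 rad, q = (φ − β) mod 2π = 2.616989 rad → L = 1.94·(1.927849 + 2.431612 + 2.616989) = 1.94·6.976450 = 13.534313 m
LSR: p² = d² − 2 + 2cos(α−β) + 2d(sin α + sin β) = 15.025752; p = √p² = 3.876306; φ = atan2(−cos α − cos β, d + sin α + sin β) − atan2(−2, p) = 0.769857 rad; t = (φ − α) mod 2π = 4.992620 rad, q = (φ − β) mod 2π = 3.254272 rad → L = 1.94·(4.992620 + 3.876306 + 3.254272) = 1.94·12.123199 = 23.519006 m
RSL: p² = d² − 2 + 2cos(α−β) − 2d(sin α + sin β) = 10.784429; p = √p² = 3.283965; φ = atan2(cos α + cos β, d − sin α − sin β) − atan2(2, p) = -0.881442 rad; t = (α − φ) mod 2π = 2.941864 rad, q = (β − φ) mod 2π = 4.680212 rad → L = 1.94·(2.941864 + 3.283965 + 4.680212) = 1.94·10.906041 = 21.157720 m
RLR: c = (6 − d² + 2cos(α−β) + 2d(sin α − sin β))/8 = 0.260908; p = 2π − arccos c = 4.976351 rad; φ = atan2(cos α − cos β, d − sin α + sin β) = 0.132573 rad; t = (α − φ + p/2) mod 2π = 4.416024 rad, q = (α − β − t + p) mod 2π = 5.105164 rad → L = 1.94·(4.416024 + 4.976351 + 5.105164) = 1.94·14.497540 = 28.125227 m
LRL: c = (6 − d² + 2cos(α−β) − 2d(sin α − sin β))/8 = -2.653949, |c| > 1 → infeasible
Shortest: RSR with L = 13.534313 m ≈ 13.5343 m
Convert RSR to answer units (arcs ×180/π): t = 1.927849·180/π = 110.4576°, p = ρ·p = 1.94·2.431612 = 4.7173 m, q = 2.616989·180/π = 149.9424°, L = 13.5343 m.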